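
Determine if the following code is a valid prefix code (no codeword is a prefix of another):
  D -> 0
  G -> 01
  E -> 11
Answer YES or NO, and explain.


Checking each pair (does one codeword prefix another?):
  D='0' vs G='01': prefix -- VIOLATION

NO -- this is NOT a valid prefix code. D (0) is a prefix of G (01).


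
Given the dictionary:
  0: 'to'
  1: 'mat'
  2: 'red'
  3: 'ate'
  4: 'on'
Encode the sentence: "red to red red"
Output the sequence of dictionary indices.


Look up each word in the dictionary:
  'red' -> 2
  'to' -> 0
  'red' -> 2
  'red' -> 2

Encoded: [2, 0, 2, 2]


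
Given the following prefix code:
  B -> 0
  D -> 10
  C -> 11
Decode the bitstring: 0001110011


Decoding step by step:
Bits 0 -> B
Bits 0 -> B
Bits 0 -> B
Bits 11 -> C
Bits 10 -> D
Bits 0 -> B
Bits 11 -> C


Decoded message: BBBCDBC


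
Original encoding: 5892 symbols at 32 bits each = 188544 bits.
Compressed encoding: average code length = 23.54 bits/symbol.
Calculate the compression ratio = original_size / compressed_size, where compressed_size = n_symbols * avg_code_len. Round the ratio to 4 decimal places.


original_size = n_symbols * orig_bits = 5892 * 32 = 188544 bits
compressed_size = n_symbols * avg_code_len = 5892 * 23.54 = 138697.68 bits
ratio = original_size / compressed_size = 188544 / 138697.68 = 1.3594

Compression ratio = 1.3594


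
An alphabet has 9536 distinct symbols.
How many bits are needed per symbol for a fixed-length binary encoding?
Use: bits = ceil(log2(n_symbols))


log2(9536) = 13.2192
Bracket: 2^13 = 8192 < 9536 <= 2^14 = 16384
So ceil(log2(9536)) = 14

bits = ceil(log2(9536)) = ceil(13.2192) = 14 bits


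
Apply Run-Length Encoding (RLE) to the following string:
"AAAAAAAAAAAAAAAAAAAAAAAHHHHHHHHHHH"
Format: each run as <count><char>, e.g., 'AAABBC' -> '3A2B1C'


Scanning runs left to right:
  i=0: run of 'A' x 23 -> '23A'
  i=23: run of 'H' x 11 -> '11H'

RLE = 23A11H


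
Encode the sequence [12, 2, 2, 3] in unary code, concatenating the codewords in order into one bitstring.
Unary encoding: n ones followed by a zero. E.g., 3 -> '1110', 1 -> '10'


Encode each number as n ones followed by a terminating 0:
  12 -> 1111111111110 (13 bits)
  2 -> 110 (3 bits)
  2 -> 110 (3 bits)
  3 -> 1110 (4 bits)
Total length = 13 + 3 + 3 + 4 = 23 bits.

Unary([12, 2, 2, 3]) = 11111111111101101101110 (23 bits)


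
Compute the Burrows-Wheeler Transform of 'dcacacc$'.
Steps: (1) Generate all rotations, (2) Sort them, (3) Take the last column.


Rotations (sorted):
  0: $dcacacc -> last char: c
  1: acacc$dc -> last char: c
  2: acc$dcac -> last char: c
  3: c$dcacac -> last char: c
  4: cacacc$d -> last char: d
  5: cacc$dca -> last char: a
  6: cc$dcaca -> last char: a
  7: dcacacc$ -> last char: $


BWT = ccccdaa$


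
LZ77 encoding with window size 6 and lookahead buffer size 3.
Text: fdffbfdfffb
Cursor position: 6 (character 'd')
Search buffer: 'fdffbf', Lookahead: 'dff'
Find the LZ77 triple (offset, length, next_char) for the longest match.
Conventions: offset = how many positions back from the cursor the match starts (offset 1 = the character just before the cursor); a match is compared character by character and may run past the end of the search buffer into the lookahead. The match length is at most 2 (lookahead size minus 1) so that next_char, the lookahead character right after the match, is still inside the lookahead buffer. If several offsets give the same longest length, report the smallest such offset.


Try each offset into the search buffer:
  offset=1 (pos 5, char 'f'): match length 0
  offset=2 (pos 4, char 'b'): match length 0
  offset=3 (pos 3, char 'f'): match length 0
  offset=4 (pos 2, char 'f'): match length 0
  offset=5 (pos 1, char 'd'): match length 2
  offset=6 (pos 0, char 'f'): match length 0
Longest match has length 2 at offset 5.
next_char = character at position 6 + 2 = 8 -> 'f'

Best match: offset=5, length=2 (matching 'df' starting at position 1)
LZ77 triple: (5, 2, 'f')


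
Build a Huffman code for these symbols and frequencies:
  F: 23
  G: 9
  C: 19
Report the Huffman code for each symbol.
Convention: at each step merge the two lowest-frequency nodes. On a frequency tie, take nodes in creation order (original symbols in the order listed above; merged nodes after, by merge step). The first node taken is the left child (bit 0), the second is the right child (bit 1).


Huffman tree construction:
Step 1: Merge G(9) + C(19) = 28
Step 2: Merge F(23) + (G+C)(28) = 51
Read each symbol's code off the tree from the root (left child = 0, right child = 1).

Codes:
  F: 0 (length 1)
  G: 10 (length 2)
  C: 11 (length 2)
Average code length: 79/51 = 1.5490 bits/symbol


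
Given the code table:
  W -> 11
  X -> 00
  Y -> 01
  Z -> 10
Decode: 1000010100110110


Decoding:
10 -> Z
00 -> X
01 -> Y
01 -> Y
00 -> X
11 -> W
01 -> Y
10 -> Z


Result: ZXYYXWYZ


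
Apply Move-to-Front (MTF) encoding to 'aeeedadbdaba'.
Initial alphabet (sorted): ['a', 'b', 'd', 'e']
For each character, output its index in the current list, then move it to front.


MTF encoding:
'a': index 0 in ['a', 'b', 'd', 'e'] -> ['a', 'b', 'd', 'e']
'e': index 3 in ['a', 'b', 'd', 'e'] -> ['e', 'a', 'b', 'd']
'e': index 0 in ['e', 'a', 'b', 'd'] -> ['e', 'a', 'b', 'd']
'e': index 0 in ['e', 'a', 'b', 'd'] -> ['e', 'a', 'b', 'd']
'd': index 3 in ['e', 'a', 'b', 'd'] -> ['d', 'e', 'a', 'b']
'a': index 2 in ['d', 'e', 'a', 'b'] -> ['a', 'd', 'e', 'b']
'd': index 1 in ['a', 'd', 'e', 'b'] -> ['d', 'a', 'e', 'b']
'b': index 3 in ['d', 'a', 'e', 'b'] -> ['b', 'd', 'a', 'e']
'd': index 1 in ['b', 'd', 'a', 'e'] -> ['d', 'b', 'a', 'e']
'a': index 2 in ['d', 'b', 'a', 'e'] -> ['a', 'd', 'b', 'e']
'b': index 2 in ['a', 'd', 'b', 'e'] -> ['b', 'a', 'd', 'e']
'a': index 1 in ['b', 'a', 'd', 'e'] -> ['a', 'b', 'd', 'e']


Output: [0, 3, 0, 0, 3, 2, 1, 3, 1, 2, 2, 1]


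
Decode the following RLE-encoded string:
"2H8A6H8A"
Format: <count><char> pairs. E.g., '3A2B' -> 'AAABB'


Expanding each <count><char> pair:
  2H -> 'HH'
  8A -> 'AAAAAAAA'
  6H -> 'HHHHHH'
  8A -> 'AAAAAAAA'

Decoded = HHAAAAAAAAHHHHHHAAAAAAAA


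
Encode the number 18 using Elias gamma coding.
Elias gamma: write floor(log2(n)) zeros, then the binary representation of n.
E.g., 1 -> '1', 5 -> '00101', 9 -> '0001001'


num_bits = floor(log2(18)) + 1 = 5
leading_zeros = num_bits - 1 = 4
binary(18) = 10010

Elias gamma(18) = '0000' + '10010' = 000010010 (9 bits)


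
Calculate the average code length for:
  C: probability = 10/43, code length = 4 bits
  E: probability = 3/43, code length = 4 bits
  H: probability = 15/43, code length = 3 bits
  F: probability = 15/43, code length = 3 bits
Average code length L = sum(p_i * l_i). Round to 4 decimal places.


Weighted contributions p_i * l_i:
  C: (10/43) * 4 = 40/43
  E: (3/43) * 4 = 12/43
  H: (15/43) * 3 = 45/43
  F: (15/43) * 3 = 45/43
Sum = (40 + 12 + 45 + 45)/43 = 142/43

L = 142/43 = 3.3023 bits/symbol


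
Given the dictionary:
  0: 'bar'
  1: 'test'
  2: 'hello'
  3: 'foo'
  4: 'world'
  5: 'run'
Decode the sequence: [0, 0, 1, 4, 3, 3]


Look up each index in the dictionary:
  0 -> 'bar'
  0 -> 'bar'
  1 -> 'test'
  4 -> 'world'
  3 -> 'foo'
  3 -> 'foo'

Decoded: "bar bar test world foo foo"


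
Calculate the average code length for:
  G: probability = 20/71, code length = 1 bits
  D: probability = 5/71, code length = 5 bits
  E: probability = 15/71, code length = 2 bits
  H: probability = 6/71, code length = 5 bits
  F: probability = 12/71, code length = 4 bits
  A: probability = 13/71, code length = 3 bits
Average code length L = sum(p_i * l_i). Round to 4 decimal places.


Weighted contributions p_i * l_i:
  G: (20/71) * 1 = 20/71
  D: (5/71) * 5 = 25/71
  E: (15/71) * 2 = 30/71
  H: (6/71) * 5 = 30/71
  F: (12/71) * 4 = 48/71
  A: (13/71) * 3 = 39/71
Sum = (20 + 25 + 30 + 30 + 48 + 39)/71 = 192/71

L = 192/71 = 2.7042 bits/symbol


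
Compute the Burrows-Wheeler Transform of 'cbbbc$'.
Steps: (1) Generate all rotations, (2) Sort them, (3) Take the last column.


Rotations (sorted):
  0: $cbbbc -> last char: c
  1: bbbc$c -> last char: c
  2: bbc$cb -> last char: b
  3: bc$cbb -> last char: b
  4: c$cbbb -> last char: b
  5: cbbbc$ -> last char: $


BWT = ccbbb$


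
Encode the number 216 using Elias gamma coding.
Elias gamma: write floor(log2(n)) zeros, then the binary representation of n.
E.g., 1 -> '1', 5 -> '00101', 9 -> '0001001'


num_bits = floor(log2(216)) + 1 = 8
leading_zeros = num_bits - 1 = 7
binary(216) = 11011000

Elias gamma(216) = '0000000' + '11011000' = 000000011011000 (15 bits)


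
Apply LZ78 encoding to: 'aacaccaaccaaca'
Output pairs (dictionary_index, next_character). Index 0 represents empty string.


LZ78 encoding steps:
Dictionary: {0: ''}
Step 1: w='' (idx 0), next='a' -> output (0, 'a'), add 'a' as idx 1
Step 2: w='a' (idx 1), next='c' -> output (1, 'c'), add 'ac' as idx 2
Step 3: w='ac' (idx 2), next='c' -> output (2, 'c'), add 'acc' as idx 3
Step 4: w='a' (idx 1), next='a' -> output (1, 'a'), add 'aa' as idx 4
Step 5: w='' (idx 0), next='c' -> output (0, 'c'), add 'c' as idx 5
Step 6: w='c' (idx 5), next='a' -> output (5, 'a'), add 'ca' as idx 6
Step 7: w='ac' (idx 2), next='a' -> output (2, 'a'), add 'aca' as idx 7


Encoded: [(0, 'a'), (1, 'c'), (2, 'c'), (1, 'a'), (0, 'c'), (5, 'a'), (2, 'a')]


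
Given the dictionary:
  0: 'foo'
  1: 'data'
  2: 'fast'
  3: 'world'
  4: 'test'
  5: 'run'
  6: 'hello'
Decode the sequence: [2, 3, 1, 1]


Look up each index in the dictionary:
  2 -> 'fast'
  3 -> 'world'
  1 -> 'data'
  1 -> 'data'

Decoded: "fast world data data"


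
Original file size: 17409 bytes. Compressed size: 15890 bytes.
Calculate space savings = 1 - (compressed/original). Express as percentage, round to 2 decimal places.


ratio = compressed/original = 15890/17409 = 0.912746
savings = 1 - ratio = 1 - 0.912746 = 0.087254
as a percentage: 0.087254 * 100 = 8.73%

Space savings = 1 - 15890/17409 = 8.73%


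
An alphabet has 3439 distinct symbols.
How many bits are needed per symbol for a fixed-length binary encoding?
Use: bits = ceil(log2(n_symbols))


log2(3439) = 11.7478
Bracket: 2^11 = 2048 < 3439 <= 2^12 = 4096
So ceil(log2(3439)) = 12

bits = ceil(log2(3439)) = ceil(11.7478) = 12 bits


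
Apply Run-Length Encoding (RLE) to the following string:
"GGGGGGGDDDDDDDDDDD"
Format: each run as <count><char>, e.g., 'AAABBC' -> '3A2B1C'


Scanning runs left to right:
  i=0: run of 'G' x 7 -> '7G'
  i=7: run of 'D' x 11 -> '11D'

RLE = 7G11D


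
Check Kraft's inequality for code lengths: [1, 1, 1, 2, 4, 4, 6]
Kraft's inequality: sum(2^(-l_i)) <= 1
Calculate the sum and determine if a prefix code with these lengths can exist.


Sum = 2^(-1) + 2^(-1) + 2^(-1) + 2^(-2) + 2^(-4) + 2^(-4) + 2^(-6)
    = 0.5 + 0.5 + 0.5 + 0.25 + 0.0625 + 0.0625 + 0.015625
    = 121/64 = 1.890625
Since 1.890625 > 1, Kraft's inequality is NOT satisfied.
A prefix code with these lengths CANNOT exist.

Kraft sum = 1.890625. Not satisfied.


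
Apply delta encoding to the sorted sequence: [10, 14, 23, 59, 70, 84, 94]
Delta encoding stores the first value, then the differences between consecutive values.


First value: 10
Deltas:
  14 - 10 = 4
  23 - 14 = 9
  59 - 23 = 36
  70 - 59 = 11
  84 - 70 = 14
  94 - 84 = 10


Delta encoded: [10, 4, 9, 36, 11, 14, 10]


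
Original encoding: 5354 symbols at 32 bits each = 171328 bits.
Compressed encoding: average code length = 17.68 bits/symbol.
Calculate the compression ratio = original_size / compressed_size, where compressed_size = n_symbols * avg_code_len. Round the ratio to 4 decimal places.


original_size = n_symbols * orig_bits = 5354 * 32 = 171328 bits
compressed_size = n_symbols * avg_code_len = 5354 * 17.68 = 94658.72 bits
ratio = original_size / compressed_size = 171328 / 94658.72 = 1.81

Compression ratio = 1.81


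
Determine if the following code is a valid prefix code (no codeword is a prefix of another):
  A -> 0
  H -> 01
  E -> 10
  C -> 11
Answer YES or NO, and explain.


Checking each pair (does one codeword prefix another?):
  A='0' vs H='01': prefix -- VIOLATION

NO -- this is NOT a valid prefix code. A (0) is a prefix of H (01).


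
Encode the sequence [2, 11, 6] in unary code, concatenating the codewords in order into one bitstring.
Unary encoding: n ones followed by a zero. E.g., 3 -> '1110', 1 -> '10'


Encode each number as n ones followed by a terminating 0:
  2 -> 110 (3 bits)
  11 -> 111111111110 (12 bits)
  6 -> 1111110 (7 bits)
Total length = 3 + 12 + 7 = 22 bits.

Unary([2, 11, 6]) = 1101111111111101111110 (22 bits)


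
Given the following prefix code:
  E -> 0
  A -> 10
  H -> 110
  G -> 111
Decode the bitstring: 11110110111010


Decoding step by step:
Bits 111 -> G
Bits 10 -> A
Bits 110 -> H
Bits 111 -> G
Bits 0 -> E
Bits 10 -> A


Decoded message: GAHGEA


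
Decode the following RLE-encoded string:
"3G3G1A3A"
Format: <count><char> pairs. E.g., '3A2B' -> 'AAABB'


Expanding each <count><char> pair:
  3G -> 'GGG'
  3G -> 'GGG'
  1A -> 'A'
  3A -> 'AAA'

Decoded = GGGGGGAAAA


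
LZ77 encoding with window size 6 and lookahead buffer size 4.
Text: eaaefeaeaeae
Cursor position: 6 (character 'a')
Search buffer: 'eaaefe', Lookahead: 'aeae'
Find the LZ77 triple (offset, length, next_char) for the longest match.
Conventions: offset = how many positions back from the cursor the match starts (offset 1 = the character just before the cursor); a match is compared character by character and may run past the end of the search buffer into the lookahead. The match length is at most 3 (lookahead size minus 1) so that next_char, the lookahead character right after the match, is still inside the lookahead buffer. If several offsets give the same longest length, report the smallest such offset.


Try each offset into the search buffer:
  offset=1 (pos 5, char 'e'): match length 0
  offset=2 (pos 4, char 'f'): match length 0
  offset=3 (pos 3, char 'e'): match length 0
  offset=4 (pos 2, char 'a'): match length 2
  offset=5 (pos 1, char 'a'): match length 1
  offset=6 (pos 0, char 'e'): match length 0
Longest match has length 2 at offset 4.
next_char = character at position 6 + 2 = 8 -> 'a'

Best match: offset=4, length=2 (matching 'ae' starting at position 2)
LZ77 triple: (4, 2, 'a')


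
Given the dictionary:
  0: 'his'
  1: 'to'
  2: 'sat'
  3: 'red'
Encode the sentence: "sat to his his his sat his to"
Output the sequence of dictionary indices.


Look up each word in the dictionary:
  'sat' -> 2
  'to' -> 1
  'his' -> 0
  'his' -> 0
  'his' -> 0
  'sat' -> 2
  'his' -> 0
  'to' -> 1

Encoded: [2, 1, 0, 0, 0, 2, 0, 1]


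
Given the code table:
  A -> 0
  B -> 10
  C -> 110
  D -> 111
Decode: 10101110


Decoding:
10 -> B
10 -> B
111 -> D
0 -> A


Result: BBDA


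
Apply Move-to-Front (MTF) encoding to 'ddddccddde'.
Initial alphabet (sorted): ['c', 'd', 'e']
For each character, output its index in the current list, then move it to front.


MTF encoding:
'd': index 1 in ['c', 'd', 'e'] -> ['d', 'c', 'e']
'd': index 0 in ['d', 'c', 'e'] -> ['d', 'c', 'e']
'd': index 0 in ['d', 'c', 'e'] -> ['d', 'c', 'e']
'd': index 0 in ['d', 'c', 'e'] -> ['d', 'c', 'e']
'c': index 1 in ['d', 'c', 'e'] -> ['c', 'd', 'e']
'c': index 0 in ['c', 'd', 'e'] -> ['c', 'd', 'e']
'd': index 1 in ['c', 'd', 'e'] -> ['d', 'c', 'e']
'd': index 0 in ['d', 'c', 'e'] -> ['d', 'c', 'e']
'd': index 0 in ['d', 'c', 'e'] -> ['d', 'c', 'e']
'e': index 2 in ['d', 'c', 'e'] -> ['e', 'd', 'c']


Output: [1, 0, 0, 0, 1, 0, 1, 0, 0, 2]


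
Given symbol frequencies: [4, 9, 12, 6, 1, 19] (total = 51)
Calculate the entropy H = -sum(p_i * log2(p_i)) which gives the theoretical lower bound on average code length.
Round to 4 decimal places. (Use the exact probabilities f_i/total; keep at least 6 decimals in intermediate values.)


Per-symbol terms -p_i * log2(p_i) with p_i = f_i/51:
  p = 4/51 = 0.078431: log2(p) = -3.672425, -p*log2(p) = 0.288033
  p = 9/51 = 0.176471: log2(p) = -2.502500, -p*log2(p) = 0.441618
  p = 12/51 = 0.235294: log2(p) = -2.087463, -p*log2(p) = 0.491168
  p = 6/51 = 0.117647: log2(p) = -3.087463, -p*log2(p) = 0.363231
  p = 1/51 = 0.019608: log2(p) = -5.672425, -p*log2(p) = 0.111224
  p = 19/51 = 0.372549: log2(p) = -1.424498, -p*log2(p) = 0.530695
H = 0.288033 + 0.441618 + 0.491168 + 0.363231 + 0.111224 + 0.530695 = 2.225969

H = 2.226 bits/symbol


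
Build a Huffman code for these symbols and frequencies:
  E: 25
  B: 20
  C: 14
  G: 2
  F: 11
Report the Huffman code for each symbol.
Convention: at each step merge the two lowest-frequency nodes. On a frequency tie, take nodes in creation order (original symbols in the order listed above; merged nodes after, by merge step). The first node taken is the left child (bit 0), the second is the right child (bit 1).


Huffman tree construction:
Step 1: Merge G(2) + F(11) = 13
Step 2: Merge (G+F)(13) + C(14) = 27
Step 3: Merge B(20) + E(25) = 45
Step 4: Merge ((G+F)+C)(27) + (B+E)(45) = 72
Read each symbol's code off the tree from the root (left child = 0, right child = 1).

Codes:
  E: 11 (length 2)
  B: 10 (length 2)
  C: 01 (length 2)
  G: 000 (length 3)
  F: 001 (length 3)
Average code length: 157/72 = 2.1806 bits/symbol


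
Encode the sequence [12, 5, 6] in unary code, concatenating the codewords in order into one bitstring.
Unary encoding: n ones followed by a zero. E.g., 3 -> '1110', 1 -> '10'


Encode each number as n ones followed by a terminating 0:
  12 -> 1111111111110 (13 bits)
  5 -> 111110 (6 bits)
  6 -> 1111110 (7 bits)
Total length = 13 + 6 + 7 = 26 bits.

Unary([12, 5, 6]) = 11111111111101111101111110 (26 bits)


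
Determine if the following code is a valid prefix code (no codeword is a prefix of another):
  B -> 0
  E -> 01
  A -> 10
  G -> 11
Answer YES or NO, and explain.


Checking each pair (does one codeword prefix another?):
  B='0' vs E='01': prefix -- VIOLATION

NO -- this is NOT a valid prefix code. B (0) is a prefix of E (01).


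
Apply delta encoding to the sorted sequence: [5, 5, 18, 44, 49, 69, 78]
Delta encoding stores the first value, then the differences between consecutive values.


First value: 5
Deltas:
  5 - 5 = 0
  18 - 5 = 13
  44 - 18 = 26
  49 - 44 = 5
  69 - 49 = 20
  78 - 69 = 9


Delta encoded: [5, 0, 13, 26, 5, 20, 9]


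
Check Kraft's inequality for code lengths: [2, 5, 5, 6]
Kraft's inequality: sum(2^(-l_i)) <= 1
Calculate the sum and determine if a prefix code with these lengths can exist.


Sum = 2^(-2) + 2^(-5) + 2^(-5) + 2^(-6)
    = 0.25 + 0.03125 + 0.03125 + 0.015625
    = 21/64 = 0.328125
Since 0.328125 <= 1, Kraft's inequality IS satisfied.
A prefix code with these lengths CAN exist.

Kraft sum = 0.328125. Satisfied.


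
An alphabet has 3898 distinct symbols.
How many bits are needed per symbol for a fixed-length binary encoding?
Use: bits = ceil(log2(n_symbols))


log2(3898) = 11.9285
Bracket: 2^11 = 2048 < 3898 <= 2^12 = 4096
So ceil(log2(3898)) = 12

bits = ceil(log2(3898)) = ceil(11.9285) = 12 bits


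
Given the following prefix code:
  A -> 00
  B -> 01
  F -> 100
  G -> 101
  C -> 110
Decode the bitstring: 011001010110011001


Decoding step by step:
Bits 01 -> B
Bits 100 -> F
Bits 101 -> G
Bits 01 -> B
Bits 100 -> F
Bits 110 -> C
Bits 01 -> B


Decoded message: BFGBFCB


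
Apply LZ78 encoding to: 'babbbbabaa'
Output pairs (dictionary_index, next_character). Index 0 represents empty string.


LZ78 encoding steps:
Dictionary: {0: ''}
Step 1: w='' (idx 0), next='b' -> output (0, 'b'), add 'b' as idx 1
Step 2: w='' (idx 0), next='a' -> output (0, 'a'), add 'a' as idx 2
Step 3: w='b' (idx 1), next='b' -> output (1, 'b'), add 'bb' as idx 3
Step 4: w='bb' (idx 3), next='a' -> output (3, 'a'), add 'bba' as idx 4
Step 5: w='b' (idx 1), next='a' -> output (1, 'a'), add 'ba' as idx 5
Step 6: w='a' (idx 2), end of input -> output (2, '')


Encoded: [(0, 'b'), (0, 'a'), (1, 'b'), (3, 'a'), (1, 'a'), (2, '')]


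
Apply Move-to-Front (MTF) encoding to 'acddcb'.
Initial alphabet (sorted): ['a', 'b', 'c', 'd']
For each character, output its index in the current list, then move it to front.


MTF encoding:
'a': index 0 in ['a', 'b', 'c', 'd'] -> ['a', 'b', 'c', 'd']
'c': index 2 in ['a', 'b', 'c', 'd'] -> ['c', 'a', 'b', 'd']
'd': index 3 in ['c', 'a', 'b', 'd'] -> ['d', 'c', 'a', 'b']
'd': index 0 in ['d', 'c', 'a', 'b'] -> ['d', 'c', 'a', 'b']
'c': index 1 in ['d', 'c', 'a', 'b'] -> ['c', 'd', 'a', 'b']
'b': index 3 in ['c', 'd', 'a', 'b'] -> ['b', 'c', 'd', 'a']


Output: [0, 2, 3, 0, 1, 3]


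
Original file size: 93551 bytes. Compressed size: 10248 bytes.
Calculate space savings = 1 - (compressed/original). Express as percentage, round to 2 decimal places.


ratio = compressed/original = 10248/93551 = 0.109545
savings = 1 - ratio = 1 - 0.109545 = 0.890455
as a percentage: 0.890455 * 100 = 89.05%

Space savings = 1 - 10248/93551 = 89.05%


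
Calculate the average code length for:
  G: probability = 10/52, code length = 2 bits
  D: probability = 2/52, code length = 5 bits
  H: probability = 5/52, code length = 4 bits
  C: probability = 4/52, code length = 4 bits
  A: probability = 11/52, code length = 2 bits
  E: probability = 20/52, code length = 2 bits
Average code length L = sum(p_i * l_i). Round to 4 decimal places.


Weighted contributions p_i * l_i:
  G: (10/52) * 2 = 20/52
  D: (2/52) * 5 = 10/52
  H: (5/52) * 4 = 20/52
  C: (4/52) * 4 = 16/52
  A: (11/52) * 2 = 22/52
  E: (20/52) * 2 = 40/52
Sum = (20 + 10 + 20 + 16 + 22 + 40)/52 = 128/52

L = 128/52 = 2.4615 bits/symbol


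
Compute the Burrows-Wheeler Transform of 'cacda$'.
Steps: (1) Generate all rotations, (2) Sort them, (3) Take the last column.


Rotations (sorted):
  0: $cacda -> last char: a
  1: a$cacd -> last char: d
  2: acda$c -> last char: c
  3: cacda$ -> last char: $
  4: cda$ca -> last char: a
  5: da$cac -> last char: c


BWT = adc$ac


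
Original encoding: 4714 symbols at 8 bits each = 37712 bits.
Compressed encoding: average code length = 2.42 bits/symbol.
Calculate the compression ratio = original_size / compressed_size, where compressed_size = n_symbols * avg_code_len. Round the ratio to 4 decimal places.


original_size = n_symbols * orig_bits = 4714 * 8 = 37712 bits
compressed_size = n_symbols * avg_code_len = 4714 * 2.42 = 11407.88 bits
ratio = original_size / compressed_size = 37712 / 11407.88 = 3.3058

Compression ratio = 3.3058


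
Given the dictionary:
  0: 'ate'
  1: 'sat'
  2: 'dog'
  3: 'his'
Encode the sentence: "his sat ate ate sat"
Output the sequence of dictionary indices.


Look up each word in the dictionary:
  'his' -> 3
  'sat' -> 1
  'ate' -> 0
  'ate' -> 0
  'sat' -> 1

Encoded: [3, 1, 0, 0, 1]


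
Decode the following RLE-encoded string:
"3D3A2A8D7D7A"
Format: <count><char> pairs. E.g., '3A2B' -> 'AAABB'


Expanding each <count><char> pair:
  3D -> 'DDD'
  3A -> 'AAA'
  2A -> 'AA'
  8D -> 'DDDDDDDD'
  7D -> 'DDDDDDD'
  7A -> 'AAAAAAA'

Decoded = DDDAAAAADDDDDDDDDDDDDDDAAAAAAA


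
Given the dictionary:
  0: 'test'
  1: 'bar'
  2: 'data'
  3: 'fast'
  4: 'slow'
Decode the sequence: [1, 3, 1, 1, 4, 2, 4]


Look up each index in the dictionary:
  1 -> 'bar'
  3 -> 'fast'
  1 -> 'bar'
  1 -> 'bar'
  4 -> 'slow'
  2 -> 'data'
  4 -> 'slow'

Decoded: "bar fast bar bar slow data slow"


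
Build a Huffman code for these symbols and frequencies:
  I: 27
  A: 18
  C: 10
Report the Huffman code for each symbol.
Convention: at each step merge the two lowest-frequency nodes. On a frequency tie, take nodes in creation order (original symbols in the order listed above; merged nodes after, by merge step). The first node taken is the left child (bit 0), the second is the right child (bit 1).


Huffman tree construction:
Step 1: Merge C(10) + A(18) = 28
Step 2: Merge I(27) + (C+A)(28) = 55
Read each symbol's code off the tree from the root (left child = 0, right child = 1).

Codes:
  I: 0 (length 1)
  A: 11 (length 2)
  C: 10 (length 2)
Average code length: 83/55 = 1.5091 bits/symbol


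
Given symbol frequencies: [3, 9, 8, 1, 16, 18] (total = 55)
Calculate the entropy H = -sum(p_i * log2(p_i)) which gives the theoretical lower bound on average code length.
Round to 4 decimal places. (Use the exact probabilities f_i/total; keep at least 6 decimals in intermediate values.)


Per-symbol terms -p_i * log2(p_i) with p_i = f_i/55:
  p = 3/55 = 0.054545: log2(p) = -4.196397, -p*log2(p) = 0.228894
  p = 9/55 = 0.163636: log2(p) = -2.611435, -p*log2(p) = 0.427326
  p = 8/55 = 0.145455: log2(p) = -2.781360, -p*log2(p) = 0.404561
  p = 1/55 = 0.018182: log2(p) = -5.781360, -p*log2(p) = 0.105116
  p = 16/55 = 0.290909: log2(p) = -1.781360, -p*log2(p) = 0.518214
  p = 18/55 = 0.327273: log2(p) = -1.611435, -p*log2(p) = 0.527379
H = 0.228894 + 0.427326 + 0.404561 + 0.105116 + 0.518214 + 0.527379 = 2.211490

H = 2.2115 bits/symbol


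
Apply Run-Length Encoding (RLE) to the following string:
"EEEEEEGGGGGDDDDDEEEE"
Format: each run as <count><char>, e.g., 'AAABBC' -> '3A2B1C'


Scanning runs left to right:
  i=0: run of 'E' x 6 -> '6E'
  i=6: run of 'G' x 5 -> '5G'
  i=11: run of 'D' x 5 -> '5D'
  i=16: run of 'E' x 4 -> '4E'

RLE = 6E5G5D4E


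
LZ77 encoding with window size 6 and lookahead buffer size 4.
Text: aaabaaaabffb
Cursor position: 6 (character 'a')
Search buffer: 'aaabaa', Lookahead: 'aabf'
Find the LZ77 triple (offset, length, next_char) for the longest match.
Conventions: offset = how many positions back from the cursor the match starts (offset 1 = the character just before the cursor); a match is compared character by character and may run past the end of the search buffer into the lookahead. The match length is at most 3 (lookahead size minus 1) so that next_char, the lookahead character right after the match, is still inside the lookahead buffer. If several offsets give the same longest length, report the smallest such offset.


Try each offset into the search buffer:
  offset=1 (pos 5, char 'a'): match length 2
  offset=2 (pos 4, char 'a'): match length 2
  offset=3 (pos 3, char 'b'): match length 0
  offset=4 (pos 2, char 'a'): match length 1
  offset=5 (pos 1, char 'a'): match length 3
  offset=6 (pos 0, char 'a'): match length 2
Longest match has length 3 at offset 5.
next_char = character at position 6 + 3 = 9 -> 'f'

Best match: offset=5, length=3 (matching 'aab' starting at position 1)
LZ77 triple: (5, 3, 'f')


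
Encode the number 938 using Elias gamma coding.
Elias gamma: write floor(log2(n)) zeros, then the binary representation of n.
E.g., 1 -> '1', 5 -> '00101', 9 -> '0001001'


num_bits = floor(log2(938)) + 1 = 10
leading_zeros = num_bits - 1 = 9
binary(938) = 1110101010

Elias gamma(938) = '000000000' + '1110101010' = 0000000001110101010 (19 bits)


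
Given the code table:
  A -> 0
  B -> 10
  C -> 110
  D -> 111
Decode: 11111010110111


Decoding:
111 -> D
110 -> C
10 -> B
110 -> C
111 -> D


Result: DCBCD


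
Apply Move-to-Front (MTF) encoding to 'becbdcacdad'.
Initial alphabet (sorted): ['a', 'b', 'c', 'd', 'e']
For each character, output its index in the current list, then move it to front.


MTF encoding:
'b': index 1 in ['a', 'b', 'c', 'd', 'e'] -> ['b', 'a', 'c', 'd', 'e']
'e': index 4 in ['b', 'a', 'c', 'd', 'e'] -> ['e', 'b', 'a', 'c', 'd']
'c': index 3 in ['e', 'b', 'a', 'c', 'd'] -> ['c', 'e', 'b', 'a', 'd']
'b': index 2 in ['c', 'e', 'b', 'a', 'd'] -> ['b', 'c', 'e', 'a', 'd']
'd': index 4 in ['b', 'c', 'e', 'a', 'd'] -> ['d', 'b', 'c', 'e', 'a']
'c': index 2 in ['d', 'b', 'c', 'e', 'a'] -> ['c', 'd', 'b', 'e', 'a']
'a': index 4 in ['c', 'd', 'b', 'e', 'a'] -> ['a', 'c', 'd', 'b', 'e']
'c': index 1 in ['a', 'c', 'd', 'b', 'e'] -> ['c', 'a', 'd', 'b', 'e']
'd': index 2 in ['c', 'a', 'd', 'b', 'e'] -> ['d', 'c', 'a', 'b', 'e']
'a': index 2 in ['d', 'c', 'a', 'b', 'e'] -> ['a', 'd', 'c', 'b', 'e']
'd': index 1 in ['a', 'd', 'c', 'b', 'e'] -> ['d', 'a', 'c', 'b', 'e']


Output: [1, 4, 3, 2, 4, 2, 4, 1, 2, 2, 1]


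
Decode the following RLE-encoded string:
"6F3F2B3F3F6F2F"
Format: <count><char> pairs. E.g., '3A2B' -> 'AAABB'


Expanding each <count><char> pair:
  6F -> 'FFFFFF'
  3F -> 'FFF'
  2B -> 'BB'
  3F -> 'FFF'
  3F -> 'FFF'
  6F -> 'FFFFFF'
  2F -> 'FF'

Decoded = FFFFFFFFFBBFFFFFFFFFFFFFF


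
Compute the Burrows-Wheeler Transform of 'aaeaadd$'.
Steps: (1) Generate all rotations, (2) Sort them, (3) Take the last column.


Rotations (sorted):
  0: $aaeaadd -> last char: d
  1: aadd$aae -> last char: e
  2: aaeaadd$ -> last char: $
  3: add$aaea -> last char: a
  4: aeaadd$a -> last char: a
  5: d$aaeaad -> last char: d
  6: dd$aaeaa -> last char: a
  7: eaadd$aa -> last char: a


BWT = de$aadaa


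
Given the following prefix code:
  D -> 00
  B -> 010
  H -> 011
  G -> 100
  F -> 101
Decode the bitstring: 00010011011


Decoding step by step:
Bits 00 -> D
Bits 010 -> B
Bits 011 -> H
Bits 011 -> H


Decoded message: DBHH


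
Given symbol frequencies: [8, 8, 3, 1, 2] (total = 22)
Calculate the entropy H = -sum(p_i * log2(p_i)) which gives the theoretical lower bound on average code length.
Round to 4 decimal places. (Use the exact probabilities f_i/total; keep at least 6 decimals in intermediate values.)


Per-symbol terms -p_i * log2(p_i) with p_i = f_i/22:
  p = 8/22 = 0.363636: log2(p) = -1.459432, -p*log2(p) = 0.530702
  p = 8/22 = 0.363636: log2(p) = -1.459432, -p*log2(p) = 0.530702
  p = 3/22 = 0.136364: log2(p) = -2.874469, -p*log2(p) = 0.391973
  p = 1/22 = 0.045455: log2(p) = -4.459432, -p*log2(p) = 0.202701
  p = 2/22 = 0.090909: log2(p) = -3.459432, -p*log2(p) = 0.314494
H = 0.530702 + 0.530702 + 0.391973 + 0.202701 + 0.314494 = 1.970572

H = 1.9706 bits/symbol


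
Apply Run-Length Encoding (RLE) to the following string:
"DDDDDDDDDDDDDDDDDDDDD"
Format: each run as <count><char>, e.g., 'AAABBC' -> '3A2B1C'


Scanning runs left to right:
  i=0: run of 'D' x 21 -> '21D'

RLE = 21D


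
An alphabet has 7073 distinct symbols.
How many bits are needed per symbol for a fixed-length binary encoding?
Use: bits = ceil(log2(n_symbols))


log2(7073) = 12.7881
Bracket: 2^12 = 4096 < 7073 <= 2^13 = 8192
So ceil(log2(7073)) = 13

bits = ceil(log2(7073)) = ceil(12.7881) = 13 bits


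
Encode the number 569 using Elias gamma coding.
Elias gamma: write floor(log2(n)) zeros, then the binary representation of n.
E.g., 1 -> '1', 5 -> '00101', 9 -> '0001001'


num_bits = floor(log2(569)) + 1 = 10
leading_zeros = num_bits - 1 = 9
binary(569) = 1000111001

Elias gamma(569) = '000000000' + '1000111001' = 0000000001000111001 (19 bits)


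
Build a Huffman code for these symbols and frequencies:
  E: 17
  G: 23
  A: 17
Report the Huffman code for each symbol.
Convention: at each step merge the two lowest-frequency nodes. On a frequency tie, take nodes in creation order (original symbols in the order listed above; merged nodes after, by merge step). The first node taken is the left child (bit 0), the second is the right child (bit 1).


Huffman tree construction:
Step 1: Merge E(17) + A(17) = 34
Step 2: Merge G(23) + (E+A)(34) = 57
Read each symbol's code off the tree from the root (left child = 0, right child = 1).

Codes:
  E: 10 (length 2)
  G: 0 (length 1)
  A: 11 (length 2)
Average code length: 91/57 = 1.5965 bits/symbol


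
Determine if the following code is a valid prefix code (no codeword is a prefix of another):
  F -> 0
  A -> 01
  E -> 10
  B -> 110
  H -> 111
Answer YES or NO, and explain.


Checking each pair (does one codeword prefix another?):
  F='0' vs A='01': prefix -- VIOLATION

NO -- this is NOT a valid prefix code. F (0) is a prefix of A (01).


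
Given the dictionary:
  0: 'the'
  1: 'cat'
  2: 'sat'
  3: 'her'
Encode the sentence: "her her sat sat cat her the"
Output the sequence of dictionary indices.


Look up each word in the dictionary:
  'her' -> 3
  'her' -> 3
  'sat' -> 2
  'sat' -> 2
  'cat' -> 1
  'her' -> 3
  'the' -> 0

Encoded: [3, 3, 2, 2, 1, 3, 0]


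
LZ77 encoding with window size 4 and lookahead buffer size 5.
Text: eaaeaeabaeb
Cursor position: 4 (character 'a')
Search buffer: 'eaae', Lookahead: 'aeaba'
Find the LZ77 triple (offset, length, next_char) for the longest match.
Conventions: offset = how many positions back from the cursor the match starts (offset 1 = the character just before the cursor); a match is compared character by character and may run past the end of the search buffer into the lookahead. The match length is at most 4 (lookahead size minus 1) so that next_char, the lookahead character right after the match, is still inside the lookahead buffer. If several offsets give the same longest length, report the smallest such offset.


Try each offset into the search buffer:
  offset=1 (pos 3, char 'e'): match length 0
  offset=2 (pos 2, char 'a'): match length 3
  offset=3 (pos 1, char 'a'): match length 1
  offset=4 (pos 0, char 'e'): match length 0
Longest match has length 3 at offset 2.
next_char = character at position 4 + 3 = 7 -> 'b'

Best match: offset=2, length=3 (matching 'aea' starting at position 2)
LZ77 triple: (2, 3, 'b')


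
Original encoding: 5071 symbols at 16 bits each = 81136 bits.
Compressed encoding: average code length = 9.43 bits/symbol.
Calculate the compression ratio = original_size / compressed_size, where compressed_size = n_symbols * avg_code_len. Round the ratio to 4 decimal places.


original_size = n_symbols * orig_bits = 5071 * 16 = 81136 bits
compressed_size = n_symbols * avg_code_len = 5071 * 9.43 = 47819.53 bits
ratio = original_size / compressed_size = 81136 / 47819.53 = 1.6967

Compression ratio = 1.6967


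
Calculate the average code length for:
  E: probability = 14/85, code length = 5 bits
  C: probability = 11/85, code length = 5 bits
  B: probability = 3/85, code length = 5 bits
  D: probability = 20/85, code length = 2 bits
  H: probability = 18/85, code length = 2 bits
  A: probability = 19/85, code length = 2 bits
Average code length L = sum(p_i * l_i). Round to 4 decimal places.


Weighted contributions p_i * l_i:
  E: (14/85) * 5 = 70/85
  C: (11/85) * 5 = 55/85
  B: (3/85) * 5 = 15/85
  D: (20/85) * 2 = 40/85
  H: (18/85) * 2 = 36/85
  A: (19/85) * 2 = 38/85
Sum = (70 + 55 + 15 + 40 + 36 + 38)/85 = 254/85

L = 254/85 = 2.9882 bits/symbol


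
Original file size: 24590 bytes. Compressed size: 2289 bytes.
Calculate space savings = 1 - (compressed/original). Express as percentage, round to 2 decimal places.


ratio = compressed/original = 2289/24590 = 0.093087
savings = 1 - ratio = 1 - 0.093087 = 0.906913
as a percentage: 0.906913 * 100 = 90.69%

Space savings = 1 - 2289/24590 = 90.69%


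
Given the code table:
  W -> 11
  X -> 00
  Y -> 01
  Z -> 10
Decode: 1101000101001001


Decoding:
11 -> W
01 -> Y
00 -> X
01 -> Y
01 -> Y
00 -> X
10 -> Z
01 -> Y


Result: WYXYYXZY


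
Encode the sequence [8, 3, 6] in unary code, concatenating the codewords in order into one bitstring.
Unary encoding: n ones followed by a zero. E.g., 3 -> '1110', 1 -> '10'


Encode each number as n ones followed by a terminating 0:
  8 -> 111111110 (9 bits)
  3 -> 1110 (4 bits)
  6 -> 1111110 (7 bits)
Total length = 9 + 4 + 7 = 20 bits.

Unary([8, 3, 6]) = 11111111011101111110 (20 bits)


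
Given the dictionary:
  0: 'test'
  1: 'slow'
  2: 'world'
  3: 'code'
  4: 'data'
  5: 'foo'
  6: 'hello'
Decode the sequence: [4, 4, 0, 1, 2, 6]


Look up each index in the dictionary:
  4 -> 'data'
  4 -> 'data'
  0 -> 'test'
  1 -> 'slow'
  2 -> 'world'
  6 -> 'hello'

Decoded: "data data test slow world hello"


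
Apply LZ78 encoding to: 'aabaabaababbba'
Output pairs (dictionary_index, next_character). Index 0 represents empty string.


LZ78 encoding steps:
Dictionary: {0: ''}
Step 1: w='' (idx 0), next='a' -> output (0, 'a'), add 'a' as idx 1
Step 2: w='a' (idx 1), next='b' -> output (1, 'b'), add 'ab' as idx 2
Step 3: w='a' (idx 1), next='a' -> output (1, 'a'), add 'aa' as idx 3
Step 4: w='' (idx 0), next='b' -> output (0, 'b'), add 'b' as idx 4
Step 5: w='aa' (idx 3), next='b' -> output (3, 'b'), add 'aab' as idx 5
Step 6: w='ab' (idx 2), next='b' -> output (2, 'b'), add 'abb' as idx 6
Step 7: w='b' (idx 4), next='a' -> output (4, 'a'), add 'ba' as idx 7


Encoded: [(0, 'a'), (1, 'b'), (1, 'a'), (0, 'b'), (3, 'b'), (2, 'b'), (4, 'a')]


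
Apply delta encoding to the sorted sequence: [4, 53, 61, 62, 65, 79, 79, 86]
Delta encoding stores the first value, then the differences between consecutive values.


First value: 4
Deltas:
  53 - 4 = 49
  61 - 53 = 8
  62 - 61 = 1
  65 - 62 = 3
  79 - 65 = 14
  79 - 79 = 0
  86 - 79 = 7


Delta encoded: [4, 49, 8, 1, 3, 14, 0, 7]


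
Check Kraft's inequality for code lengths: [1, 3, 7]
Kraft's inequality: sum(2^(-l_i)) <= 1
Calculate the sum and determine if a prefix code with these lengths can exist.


Sum = 2^(-1) + 2^(-3) + 2^(-7)
    = 0.5 + 0.125 + 0.0078125
    = 81/128 = 0.6328125
Since 0.6328125 <= 1, Kraft's inequality IS satisfied.
A prefix code with these lengths CAN exist.

Kraft sum = 0.6328125. Satisfied.


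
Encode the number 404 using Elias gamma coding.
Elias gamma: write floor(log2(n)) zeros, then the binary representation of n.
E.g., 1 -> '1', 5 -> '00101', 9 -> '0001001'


num_bits = floor(log2(404)) + 1 = 9
leading_zeros = num_bits - 1 = 8
binary(404) = 110010100

Elias gamma(404) = '00000000' + '110010100' = 00000000110010100 (17 bits)


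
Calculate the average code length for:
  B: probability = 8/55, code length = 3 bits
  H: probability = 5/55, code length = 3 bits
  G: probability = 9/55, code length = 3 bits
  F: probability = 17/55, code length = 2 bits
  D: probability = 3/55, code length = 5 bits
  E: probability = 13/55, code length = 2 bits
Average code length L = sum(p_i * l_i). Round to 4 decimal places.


Weighted contributions p_i * l_i:
  B: (8/55) * 3 = 24/55
  H: (5/55) * 3 = 15/55
  G: (9/55) * 3 = 27/55
  F: (17/55) * 2 = 34/55
  D: (3/55) * 5 = 15/55
  E: (13/55) * 2 = 26/55
Sum = (24 + 15 + 27 + 34 + 15 + 26)/55 = 141/55

L = 141/55 = 2.5636 bits/symbol


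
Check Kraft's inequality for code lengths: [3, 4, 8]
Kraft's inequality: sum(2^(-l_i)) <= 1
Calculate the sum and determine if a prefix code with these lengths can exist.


Sum = 2^(-3) + 2^(-4) + 2^(-8)
    = 0.125 + 0.0625 + 0.00390625
    = 49/256 = 0.19140625
Since 0.19140625 <= 1, Kraft's inequality IS satisfied.
A prefix code with these lengths CAN exist.

Kraft sum = 0.19140625. Satisfied.


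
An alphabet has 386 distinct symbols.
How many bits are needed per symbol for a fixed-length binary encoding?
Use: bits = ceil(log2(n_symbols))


log2(386) = 8.5925
Bracket: 2^8 = 256 < 386 <= 2^9 = 512
So ceil(log2(386)) = 9

bits = ceil(log2(386)) = ceil(8.5925) = 9 bits


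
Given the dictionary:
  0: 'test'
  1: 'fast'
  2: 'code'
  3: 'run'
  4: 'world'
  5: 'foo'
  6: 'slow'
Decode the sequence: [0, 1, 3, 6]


Look up each index in the dictionary:
  0 -> 'test'
  1 -> 'fast'
  3 -> 'run'
  6 -> 'slow'

Decoded: "test fast run slow"


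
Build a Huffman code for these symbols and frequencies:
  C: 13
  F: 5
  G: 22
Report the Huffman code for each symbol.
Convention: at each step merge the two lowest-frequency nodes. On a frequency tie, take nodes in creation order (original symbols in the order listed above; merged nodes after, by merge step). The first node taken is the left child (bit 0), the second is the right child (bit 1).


Huffman tree construction:
Step 1: Merge F(5) + C(13) = 18
Step 2: Merge (F+C)(18) + G(22) = 40
Read each symbol's code off the tree from the root (left child = 0, right child = 1).

Codes:
  C: 01 (length 2)
  F: 00 (length 2)
  G: 1 (length 1)
Average code length: 58/40 = 1.4500 bits/symbol


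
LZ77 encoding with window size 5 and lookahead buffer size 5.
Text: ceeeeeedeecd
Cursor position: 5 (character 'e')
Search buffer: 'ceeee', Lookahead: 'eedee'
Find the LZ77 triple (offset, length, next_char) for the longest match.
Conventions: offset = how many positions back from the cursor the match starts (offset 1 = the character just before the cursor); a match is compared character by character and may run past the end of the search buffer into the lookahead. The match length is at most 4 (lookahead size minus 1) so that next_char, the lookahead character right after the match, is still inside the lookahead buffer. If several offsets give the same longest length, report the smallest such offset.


Try each offset into the search buffer:
  offset=1 (pos 4, char 'e'): match length 2
  offset=2 (pos 3, char 'e'): match length 2
  offset=3 (pos 2, char 'e'): match length 2
  offset=4 (pos 1, char 'e'): match length 2
  offset=5 (pos 0, char 'c'): match length 0
Longest match has length 2, found at offsets 1, 2, 3, 4; take the smallest, offset 1.
next_char = character at position 5 + 2 = 7 -> 'd'

Best match: offset=1, length=2 (matching 'ee' starting at position 4)
LZ77 triple: (1, 2, 'd')
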